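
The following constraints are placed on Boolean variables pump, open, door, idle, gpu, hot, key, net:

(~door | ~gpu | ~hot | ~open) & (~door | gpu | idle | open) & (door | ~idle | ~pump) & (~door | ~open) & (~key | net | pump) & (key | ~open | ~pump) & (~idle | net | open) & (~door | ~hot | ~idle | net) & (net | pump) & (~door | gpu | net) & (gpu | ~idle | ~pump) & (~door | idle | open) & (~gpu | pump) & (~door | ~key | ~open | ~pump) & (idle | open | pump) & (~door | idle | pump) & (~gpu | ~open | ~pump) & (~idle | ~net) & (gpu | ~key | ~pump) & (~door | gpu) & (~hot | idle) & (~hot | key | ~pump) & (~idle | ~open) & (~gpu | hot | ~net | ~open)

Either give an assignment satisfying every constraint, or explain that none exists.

pump = True, open = False, door = False, idle = False, gpu = True, hot = False, key = False, net = True

Set pump = True.
Try open = True:
  (~door | ~open) forces door = False.
  (door | ~idle | ~pump) forces idle = False.
  (key | ~open | ~pump) forces key = True.
  (~gpu | ~open | ~pump) forces gpu = False.
  clause (gpu | ~key | ~pump) is falsified — backtrack.
So open = False.
Try door = True:
  (~door | idle | open) forces idle = True.
  (~idle | net | open) forces net = True.
  clause (~idle | ~net) is falsified — backtrack.
So door = False.
  then (door | ~idle | ~pump) forces idle = False.
  then (~hot | idle) forces hot = False.
Set gpu = True.
Set key = False.
Set net = True.
All clauses satisfied.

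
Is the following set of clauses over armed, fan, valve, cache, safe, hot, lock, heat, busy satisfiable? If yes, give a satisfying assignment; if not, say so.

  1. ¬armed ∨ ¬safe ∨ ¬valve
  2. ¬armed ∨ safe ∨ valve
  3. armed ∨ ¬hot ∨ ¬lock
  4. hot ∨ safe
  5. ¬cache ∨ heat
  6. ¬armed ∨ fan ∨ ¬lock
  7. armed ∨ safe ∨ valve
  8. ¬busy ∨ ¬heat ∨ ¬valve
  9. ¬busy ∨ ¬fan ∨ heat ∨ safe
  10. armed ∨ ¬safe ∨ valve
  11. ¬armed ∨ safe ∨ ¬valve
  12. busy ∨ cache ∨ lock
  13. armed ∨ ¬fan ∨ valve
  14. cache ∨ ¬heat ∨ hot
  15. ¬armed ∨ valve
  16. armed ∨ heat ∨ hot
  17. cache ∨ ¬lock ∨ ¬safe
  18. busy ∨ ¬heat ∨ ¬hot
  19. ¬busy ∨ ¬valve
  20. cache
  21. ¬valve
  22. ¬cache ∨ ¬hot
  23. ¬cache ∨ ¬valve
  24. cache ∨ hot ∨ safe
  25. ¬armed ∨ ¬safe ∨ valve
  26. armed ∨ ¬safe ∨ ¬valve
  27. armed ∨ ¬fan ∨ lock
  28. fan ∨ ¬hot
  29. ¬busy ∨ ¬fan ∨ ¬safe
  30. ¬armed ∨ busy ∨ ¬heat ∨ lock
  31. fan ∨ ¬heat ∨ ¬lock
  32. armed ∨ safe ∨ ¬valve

The formula is unsatisfiable.

Case valve = True:
  Clause (¬valve) is falsified — contradiction.
Case valve = False:
  (¬armed ∨ valve) forces armed = False.
  (armed ∨ safe ∨ valve) forces safe = True.
  Clause (armed ∨ ¬safe ∨ valve) is falsified — contradiction.
Both cases fail, so the formula is unsatisfiable.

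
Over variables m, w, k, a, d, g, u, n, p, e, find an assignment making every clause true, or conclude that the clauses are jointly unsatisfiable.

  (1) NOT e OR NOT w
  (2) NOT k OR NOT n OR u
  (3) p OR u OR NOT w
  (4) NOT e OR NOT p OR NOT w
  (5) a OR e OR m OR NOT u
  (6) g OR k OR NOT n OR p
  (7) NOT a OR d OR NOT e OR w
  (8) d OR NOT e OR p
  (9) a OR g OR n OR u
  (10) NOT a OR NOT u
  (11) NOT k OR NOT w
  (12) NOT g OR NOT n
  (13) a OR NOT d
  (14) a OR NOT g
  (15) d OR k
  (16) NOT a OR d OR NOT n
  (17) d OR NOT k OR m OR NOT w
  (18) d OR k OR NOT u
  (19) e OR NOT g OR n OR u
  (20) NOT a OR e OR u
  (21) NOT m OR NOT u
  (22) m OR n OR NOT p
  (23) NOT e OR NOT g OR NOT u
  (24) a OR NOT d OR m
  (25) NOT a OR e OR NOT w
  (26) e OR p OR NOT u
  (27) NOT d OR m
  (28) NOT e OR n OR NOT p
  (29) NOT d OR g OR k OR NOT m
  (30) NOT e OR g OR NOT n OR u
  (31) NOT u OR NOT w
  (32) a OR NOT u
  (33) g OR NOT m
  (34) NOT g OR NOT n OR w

m: True; w: False; k: False; a: True; d: True; g: True; u: False; n: False; p: False; e: True

Set m = True.
  then (NOT m OR NOT u) forces u = False.
  then (g OR NOT m) forces g = True.
  then (NOT g OR NOT n) forces n = False.
  then (a OR NOT g) forces a = True.
  then (e OR NOT g OR n OR u) forces e = True.
  then (NOT e OR n OR NOT p) forces p = False.
  then (NOT e OR NOT w) forces w = False.
  then (NOT a OR d OR NOT e OR w) forces d = True.
Set k = False.
All clauses satisfied.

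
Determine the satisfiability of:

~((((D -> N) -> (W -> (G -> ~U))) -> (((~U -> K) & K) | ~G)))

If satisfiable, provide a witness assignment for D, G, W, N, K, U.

D=T; G=T; W=T; N=F; K=F; U=F

  ~((((D -> N) -> (W -> (G -> ~U))) -> (((~U -> K) & K) | ~G))) = True
    ((D -> N) -> (W -> (G -> ~U))) -> (((~U -> K) & K) | ~G) = False
      (D -> N) -> (W -> (G -> ~U)) = True
        D -> N = False
        W -> (G -> ~U) = True
          G -> ~U = True
            ~U = True
      ((~U -> K) & K) | ~G = False
        (~U -> K) & K = False
          ~U -> K = False
            ~U = True
        ~G = False
The formula evaluates to True.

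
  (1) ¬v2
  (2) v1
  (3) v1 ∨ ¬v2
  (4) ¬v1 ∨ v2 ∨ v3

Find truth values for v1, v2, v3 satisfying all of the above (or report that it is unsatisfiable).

v1 = True; v2 = False; v3 = True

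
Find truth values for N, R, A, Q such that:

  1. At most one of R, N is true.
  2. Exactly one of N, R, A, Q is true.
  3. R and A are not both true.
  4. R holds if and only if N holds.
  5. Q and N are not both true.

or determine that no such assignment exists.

N = False; R = False; A = False; Q = True

  (1) {R, N}: 0 true — at most one ✓
  (2) {N, R, A, Q}: 1 true — exactly one ✓
  (3) R=F, A=F — not both ✓
  (4) R=F, N=F — same ✓
  (5) Q=T, N=F — not both ✓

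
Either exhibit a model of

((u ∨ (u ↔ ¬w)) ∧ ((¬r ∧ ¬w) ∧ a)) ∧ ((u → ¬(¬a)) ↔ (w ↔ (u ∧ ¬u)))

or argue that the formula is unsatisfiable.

r = False; a = True; u = True; w = False

  (u ∨ (u ↔ ¬w)) ∧ ((¬r ∧ ¬w) ∧ a) = True
    u ∨ (u ↔ ¬w) = True
      u ↔ ¬w = True
        ¬w = True
    (¬r ∧ ¬w) ∧ a = True
      ¬r ∧ ¬w = True
        ¬r = True
        ¬w = True
  (u → ¬(¬a)) ↔ (w ↔ (u ∧ ¬u)) = True
    u → ¬(¬a) = True
      ¬(¬a) = True
        ¬a = False
    w ↔ (u ∧ ¬u) = True
      u ∧ ¬u = False
        ¬u = False
Both conjuncts True, so the formula holds.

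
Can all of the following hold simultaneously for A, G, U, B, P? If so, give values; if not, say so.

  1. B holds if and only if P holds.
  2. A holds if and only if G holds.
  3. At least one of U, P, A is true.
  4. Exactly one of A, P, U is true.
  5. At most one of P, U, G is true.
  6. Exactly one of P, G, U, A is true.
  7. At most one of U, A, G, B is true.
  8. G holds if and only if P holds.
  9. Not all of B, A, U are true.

A=F, G=F, U=T, B=F, P=F

  (1) B=F, P=F — same ✓
  (2) A=F, G=F — same ✓
  (3) {U, P, A}: 1 true — at least one ✓
  (4) {A, P, U}: 1 true — exactly one ✓
  (5) {P, U, G}: 1 true — at most one ✓
  (6) {P, G, U, A}: 1 true — exactly one ✓
  (7) {U, A, G, B}: 1 true — at most one ✓
  (8) G=F, P=F — same ✓
  (9) {B, A, U}: 1/3 true — not all ✓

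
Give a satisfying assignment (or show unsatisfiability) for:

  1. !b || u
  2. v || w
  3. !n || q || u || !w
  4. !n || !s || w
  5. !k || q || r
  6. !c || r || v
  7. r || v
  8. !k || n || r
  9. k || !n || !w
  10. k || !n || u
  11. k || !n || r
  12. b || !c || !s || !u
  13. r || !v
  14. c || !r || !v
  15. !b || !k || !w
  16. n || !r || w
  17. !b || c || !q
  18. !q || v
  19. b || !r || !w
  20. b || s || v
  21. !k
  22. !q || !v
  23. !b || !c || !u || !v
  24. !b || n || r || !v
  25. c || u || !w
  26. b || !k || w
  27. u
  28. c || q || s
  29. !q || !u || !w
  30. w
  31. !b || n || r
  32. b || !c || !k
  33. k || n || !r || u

Unit clause (!k) forces k = False.
Unit clause (u) forces u = True.
Unit clause (w) forces w = True.
In (k || !n || !w) only !n is left, so n = False.
In (!q || !u || !w) only !q is left, so q = False.
Set c = True.
Try r = False:
  (!c || r || v) forces v = True.
  clause (r || !v) is falsified — backtrack.
So r = True.
  then (b || !r || !w) forces b = True.
  then (!b || !c || !u || !v) forces v = False.
Set s = False.
All clauses satisfied.

q=F, c=T, u=T, w=T, r=T, b=T, s=F, k=F, v=F, n=F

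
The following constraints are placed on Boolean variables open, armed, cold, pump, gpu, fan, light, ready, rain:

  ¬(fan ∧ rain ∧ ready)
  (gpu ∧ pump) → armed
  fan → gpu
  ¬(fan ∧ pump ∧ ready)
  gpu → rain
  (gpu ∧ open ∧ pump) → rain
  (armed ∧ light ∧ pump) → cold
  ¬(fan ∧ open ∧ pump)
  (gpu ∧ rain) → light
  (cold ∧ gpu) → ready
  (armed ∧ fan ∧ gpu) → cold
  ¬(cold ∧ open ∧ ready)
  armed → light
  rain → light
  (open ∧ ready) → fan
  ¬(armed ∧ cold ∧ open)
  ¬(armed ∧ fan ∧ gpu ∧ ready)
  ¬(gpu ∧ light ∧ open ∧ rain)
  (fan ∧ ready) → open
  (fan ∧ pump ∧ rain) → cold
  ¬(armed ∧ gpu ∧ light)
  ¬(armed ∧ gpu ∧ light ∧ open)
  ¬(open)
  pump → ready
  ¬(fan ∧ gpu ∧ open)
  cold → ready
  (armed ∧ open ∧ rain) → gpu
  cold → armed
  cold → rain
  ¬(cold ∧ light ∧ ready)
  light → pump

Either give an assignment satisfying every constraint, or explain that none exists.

open: False, armed: False, cold: False, pump: False, gpu: False, fan: False, light: False, ready: True, rain: False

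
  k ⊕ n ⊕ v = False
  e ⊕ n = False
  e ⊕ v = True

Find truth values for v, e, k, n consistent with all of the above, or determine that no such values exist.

v = False, e = True, k = True, n = True

k ⊕ n ⊕ v = T ⊕ T ⊕ F = False ✓
e ⊕ n = T ⊕ T = False ✓
e ⊕ v = T ⊕ F = True ✓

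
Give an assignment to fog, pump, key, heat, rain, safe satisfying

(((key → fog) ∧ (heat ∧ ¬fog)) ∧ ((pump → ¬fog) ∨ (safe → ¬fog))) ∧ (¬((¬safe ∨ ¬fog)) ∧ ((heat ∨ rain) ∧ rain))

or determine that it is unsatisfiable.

Unsatisfiable — no assignment works.

Case fog = True: the conjunct ¬fog is False.
Case fog = False: the conjunct ¬((¬safe ∨ ¬fog)) becomes ¬((¬safe ∨ True)) = False.
Both cases fail — unsatisfiable.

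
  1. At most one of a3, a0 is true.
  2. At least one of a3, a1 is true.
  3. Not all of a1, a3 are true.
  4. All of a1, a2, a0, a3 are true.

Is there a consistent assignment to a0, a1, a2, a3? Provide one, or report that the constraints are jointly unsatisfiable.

Case a0 = True:
  (1) with a0=T forces a3 = False.
  Constraint (4) is violated (a3=F) — contradiction.
Case a0 = False:
  Constraint (4) is violated (a0=F) — contradiction.
Both cases fail — unsatisfiable.

UNSATISFIABLE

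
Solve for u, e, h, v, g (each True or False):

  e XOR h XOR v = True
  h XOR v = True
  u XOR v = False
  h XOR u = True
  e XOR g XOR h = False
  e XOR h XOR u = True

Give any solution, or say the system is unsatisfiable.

u = False, e = False, h = True, v = False, g = True

e XOR h XOR v = F XOR T XOR F = True ✓
h XOR v = T XOR F = True ✓
u XOR v = F XOR F = False ✓
h XOR u = T XOR F = True ✓
e XOR g XOR h = F XOR T XOR T = False ✓
e XOR h XOR u = F XOR T XOR F = True ✓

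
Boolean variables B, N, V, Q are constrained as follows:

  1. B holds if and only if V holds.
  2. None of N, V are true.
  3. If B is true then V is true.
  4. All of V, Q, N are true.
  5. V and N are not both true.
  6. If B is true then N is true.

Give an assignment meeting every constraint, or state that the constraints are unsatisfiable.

Case N = True:
  Constraint (2) is violated (N=T) — contradiction.
Case N = False:
  Constraint (4) is violated (N=F) — contradiction.
Both cases fail — unsatisfiable.

No satisfying assignment exists.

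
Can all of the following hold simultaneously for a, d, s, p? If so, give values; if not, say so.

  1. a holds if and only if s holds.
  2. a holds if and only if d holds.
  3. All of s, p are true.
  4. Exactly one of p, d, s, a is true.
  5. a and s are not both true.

No satisfying assignment exists.

Case p = True:
  (3) forces s = True.
  Constraint (4) is violated (p=T, s=T) — contradiction.
Case p = False:
  Constraint (3) is violated (p=F) — contradiction.
Both cases fail — unsatisfiable.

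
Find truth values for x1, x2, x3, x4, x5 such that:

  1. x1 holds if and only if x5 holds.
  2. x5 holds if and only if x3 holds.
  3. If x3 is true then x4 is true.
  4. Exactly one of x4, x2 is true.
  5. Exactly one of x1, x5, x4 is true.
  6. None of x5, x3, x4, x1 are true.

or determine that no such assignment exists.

The formula is unsatisfiable.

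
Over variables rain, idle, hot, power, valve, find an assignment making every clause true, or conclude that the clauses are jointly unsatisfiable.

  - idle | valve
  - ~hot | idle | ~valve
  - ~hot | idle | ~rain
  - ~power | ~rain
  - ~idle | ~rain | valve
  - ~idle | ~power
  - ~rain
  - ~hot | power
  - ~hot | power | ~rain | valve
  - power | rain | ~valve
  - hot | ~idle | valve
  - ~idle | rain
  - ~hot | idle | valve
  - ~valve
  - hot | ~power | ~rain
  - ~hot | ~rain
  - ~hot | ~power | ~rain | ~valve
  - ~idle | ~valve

UNSATISFIABLE

Case rain = True:
  Clause (~rain) is falsified — contradiction.
Case rain = False:
  (~idle | rain) forces idle = False.
  (idle | valve) forces valve = True.
  Clause (~valve) is falsified — contradiction.
Both cases fail, so the formula is unsatisfiable.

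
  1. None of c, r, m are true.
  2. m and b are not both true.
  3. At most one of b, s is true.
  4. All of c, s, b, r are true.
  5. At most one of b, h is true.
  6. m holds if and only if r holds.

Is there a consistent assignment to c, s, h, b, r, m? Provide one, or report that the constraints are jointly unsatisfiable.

Case c = True:
  Constraint (1) is violated (c=T) — contradiction.
Case c = False:
  Constraint (4) is violated (c=F) — contradiction.
Both cases fail — unsatisfiable.

Unsatisfiable — no assignment works.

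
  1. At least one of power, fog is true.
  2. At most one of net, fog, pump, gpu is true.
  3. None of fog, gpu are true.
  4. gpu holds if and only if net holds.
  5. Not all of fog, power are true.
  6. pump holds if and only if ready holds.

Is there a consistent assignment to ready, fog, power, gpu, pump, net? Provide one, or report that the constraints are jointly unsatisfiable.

ready: False, fog: False, power: True, gpu: False, pump: False, net: False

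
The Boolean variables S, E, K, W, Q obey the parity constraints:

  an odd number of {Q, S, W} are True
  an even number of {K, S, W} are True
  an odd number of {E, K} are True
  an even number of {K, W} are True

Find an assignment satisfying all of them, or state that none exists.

S: False; E: True; K: False; W: False; Q: True

{Q, S, W}: 1 true → odd ✓
{K, S, W}: 0 true → even ✓
{E, K}: 1 true → odd ✓
{K, W}: 0 true → even ✓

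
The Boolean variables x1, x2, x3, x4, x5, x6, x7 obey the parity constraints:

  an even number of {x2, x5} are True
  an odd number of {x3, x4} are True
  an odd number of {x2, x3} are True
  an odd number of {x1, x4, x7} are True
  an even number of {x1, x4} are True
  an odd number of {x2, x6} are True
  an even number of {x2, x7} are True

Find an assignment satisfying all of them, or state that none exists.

x1: True, x2: True, x3: False, x4: True, x5: True, x6: False, x7: True

{x2, x5}: 2 true → even ✓
{x3, x4}: 1 true → odd ✓
{x2, x3}: 1 true → odd ✓
{x1, x4, x7}: 3 true → odd ✓
{x1, x4}: 2 true → even ✓
{x2, x6}: 1 true → odd ✓
{x2, x7}: 2 true → even ✓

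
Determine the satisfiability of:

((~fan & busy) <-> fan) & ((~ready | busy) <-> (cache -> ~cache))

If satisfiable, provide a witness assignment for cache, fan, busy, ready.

cache = False, fan = False, busy = False, ready = False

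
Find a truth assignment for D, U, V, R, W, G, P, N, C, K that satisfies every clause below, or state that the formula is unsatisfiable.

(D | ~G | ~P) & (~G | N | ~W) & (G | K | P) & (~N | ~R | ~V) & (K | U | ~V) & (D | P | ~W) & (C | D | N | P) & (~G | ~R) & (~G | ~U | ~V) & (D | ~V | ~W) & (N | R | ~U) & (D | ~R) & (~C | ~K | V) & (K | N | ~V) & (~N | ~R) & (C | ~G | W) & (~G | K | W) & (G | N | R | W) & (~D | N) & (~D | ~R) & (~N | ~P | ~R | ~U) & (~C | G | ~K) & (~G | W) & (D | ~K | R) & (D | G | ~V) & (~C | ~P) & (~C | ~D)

D: True, U: False, V: False, R: False, W: True, G: False, P: True, N: True, C: False, K: True

Set D = True.
  then (~D | N) forces N = True.
  then (~D | ~R) forces R = False.
  then (~C | ~D) forces C = False.
Set U = False.
Set V = False.
Set W = True.
Set G = False.
Set P = True.
Set K = True.
All clauses satisfied.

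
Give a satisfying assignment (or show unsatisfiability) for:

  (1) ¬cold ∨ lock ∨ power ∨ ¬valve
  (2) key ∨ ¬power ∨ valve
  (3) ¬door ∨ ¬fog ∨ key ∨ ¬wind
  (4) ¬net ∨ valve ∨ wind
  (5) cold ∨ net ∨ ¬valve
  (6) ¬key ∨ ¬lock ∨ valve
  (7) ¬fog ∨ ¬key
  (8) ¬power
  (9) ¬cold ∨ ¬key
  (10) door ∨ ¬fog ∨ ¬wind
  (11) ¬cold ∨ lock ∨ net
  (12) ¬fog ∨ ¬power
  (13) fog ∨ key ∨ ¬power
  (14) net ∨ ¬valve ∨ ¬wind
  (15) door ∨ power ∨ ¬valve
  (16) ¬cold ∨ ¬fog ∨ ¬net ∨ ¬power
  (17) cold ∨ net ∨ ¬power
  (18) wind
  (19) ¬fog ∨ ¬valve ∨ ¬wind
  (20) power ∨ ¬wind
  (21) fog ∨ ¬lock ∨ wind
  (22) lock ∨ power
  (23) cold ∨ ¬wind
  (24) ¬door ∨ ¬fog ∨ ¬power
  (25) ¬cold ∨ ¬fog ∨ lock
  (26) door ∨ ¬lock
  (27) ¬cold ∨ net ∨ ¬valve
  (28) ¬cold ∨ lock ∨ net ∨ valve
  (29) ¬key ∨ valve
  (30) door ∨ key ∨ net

Unsatisfiable — no assignment works.

Case wind = True:
  (¬power) forces power = False.
  Clause (power ∨ ¬wind) is falsified — contradiction.
Case wind = False:
  Clause (wind) is falsified — contradiction.
Both cases fail, so the formula is unsatisfiable.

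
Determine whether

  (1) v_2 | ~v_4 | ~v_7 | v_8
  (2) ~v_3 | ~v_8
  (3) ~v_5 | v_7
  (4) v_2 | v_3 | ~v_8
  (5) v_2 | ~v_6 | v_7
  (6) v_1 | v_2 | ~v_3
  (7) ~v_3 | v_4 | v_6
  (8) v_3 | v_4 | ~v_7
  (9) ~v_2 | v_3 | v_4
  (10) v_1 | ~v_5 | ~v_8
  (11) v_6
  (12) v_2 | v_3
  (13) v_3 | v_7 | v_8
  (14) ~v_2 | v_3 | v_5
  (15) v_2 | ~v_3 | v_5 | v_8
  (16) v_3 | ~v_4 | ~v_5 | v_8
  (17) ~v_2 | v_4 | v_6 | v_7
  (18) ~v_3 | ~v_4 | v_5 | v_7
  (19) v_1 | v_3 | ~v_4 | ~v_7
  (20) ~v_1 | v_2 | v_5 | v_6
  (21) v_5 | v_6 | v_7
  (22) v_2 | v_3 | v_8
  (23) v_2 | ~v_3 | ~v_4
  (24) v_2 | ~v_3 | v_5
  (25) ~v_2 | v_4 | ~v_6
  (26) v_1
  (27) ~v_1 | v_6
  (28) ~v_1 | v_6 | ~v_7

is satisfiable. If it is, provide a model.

v_1: True, v_2: True, v_3: False, v_4: True, v_5: True, v_6: True, v_7: True, v_8: True

Unit clause (v_6) forces v_6 = True.
Unit clause (v_1) forces v_1 = True.
Set v_2 = True.
  then (~v_2 | v_4 | ~v_6) forces v_4 = True.
Set v_3 = False.
  then (~v_2 | v_3 | v_5) forces v_5 = True.
  then (v_3 | ~v_4 | ~v_5 | v_8) forces v_8 = True.
  then (~v_5 | v_7) forces v_7 = True.
All clauses satisfied.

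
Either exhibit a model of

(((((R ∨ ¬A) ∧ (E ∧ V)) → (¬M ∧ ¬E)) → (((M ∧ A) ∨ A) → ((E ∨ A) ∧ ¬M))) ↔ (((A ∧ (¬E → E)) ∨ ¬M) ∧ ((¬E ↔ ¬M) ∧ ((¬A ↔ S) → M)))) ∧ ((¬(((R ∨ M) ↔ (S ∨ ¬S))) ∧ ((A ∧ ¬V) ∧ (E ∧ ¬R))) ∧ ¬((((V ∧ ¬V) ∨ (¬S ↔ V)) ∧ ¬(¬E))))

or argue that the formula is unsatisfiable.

Unsatisfiable

Case E = True: the formula simplifies to ((¬(((R ∨ ¬A) ∧ V)) → (((M ∧ A) ∨ A) → ¬M)) ↔ ((A ∨ ¬M) ∧ (M ∧ ((¬A ↔ S) → M)))) ∧ ((¬(((R ∨ M) ↔ (S ∨ ¬S))) ∧ ((A ∧ ¬V) ∧ ¬R)) ∧ ¬(((V ∧ ¬V) ∨ (¬S ↔ V)))).
  M = True: simplifies to ((¬(((R ∨ ¬A) ∧ V)) → ¬((A ∨ A))) ↔ A) ∧ ((¬((S ∨ ¬S)) ∧ ((A ∧ ¬V) ∧ ¬R)) ∧ ¬(((V ∧ ¬V) ∨ (¬S ↔ V)))).
    S = True: the conjunct ¬((S ∨ ¬S)) becomes ¬((True ∨ False)) = False.
    S = False: the conjunct ¬((S ∨ ¬S)) becomes ¬((False ∨ True)) = False.
  M = False: the conjunct (¬(((R ∨ ¬A) ∧ V)) → (((M ∧ A) ∨ A) → ¬M)) ↔ ((A ∨ ¬M) ∧ (M ∧ ((¬A ↔ S) → M))) becomes (¬(((R ∨ ¬A) ∧ V)) → True) ↔ (True ∧ False) = False.
Case E = False: the conjunct E is False.
Both cases fail — unsatisfiable.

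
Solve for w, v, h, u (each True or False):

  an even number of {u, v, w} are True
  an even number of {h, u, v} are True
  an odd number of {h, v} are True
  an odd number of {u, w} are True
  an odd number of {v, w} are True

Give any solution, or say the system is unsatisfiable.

w: False; v: True; h: False; u: True

{u, v, w}: 2 true → even ✓
{h, u, v}: 2 true → even ✓
{h, v}: 1 true → odd ✓
{u, w}: 1 true → odd ✓
{v, w}: 1 true → odd ✓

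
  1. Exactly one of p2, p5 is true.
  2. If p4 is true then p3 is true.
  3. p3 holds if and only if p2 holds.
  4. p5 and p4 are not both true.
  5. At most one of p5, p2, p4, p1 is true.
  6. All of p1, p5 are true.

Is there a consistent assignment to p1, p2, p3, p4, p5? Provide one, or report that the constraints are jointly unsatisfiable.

Case p1 = True:
  (5) with p1=T forces p5 = False.
  Constraint (6) is violated (p5=F) — contradiction.
Case p1 = False:
  Constraint (6) is violated (p1=F) — contradiction.
Both cases fail — unsatisfiable.

No satisfying assignment exists.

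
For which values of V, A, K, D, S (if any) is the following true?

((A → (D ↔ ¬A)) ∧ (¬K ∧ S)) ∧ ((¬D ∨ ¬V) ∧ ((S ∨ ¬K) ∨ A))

V = False, A = True, K = False, D = False, S = True

  (A → (D ↔ ¬A)) ∧ (¬K ∧ S) = True
    A → (D ↔ ¬A) = True
      D ↔ ¬A = True
        ¬A = False
    ¬K ∧ S = True
      ¬K = True
  (¬D ∨ ¬V) ∧ ((S ∨ ¬K) ∨ A) = True
    ¬D ∨ ¬V = True
      ¬D = True
      ¬V = True
    (S ∨ ¬K) ∨ A = True
      S ∨ ¬K = True
        ¬K = True
Both conjuncts True, so the formula holds.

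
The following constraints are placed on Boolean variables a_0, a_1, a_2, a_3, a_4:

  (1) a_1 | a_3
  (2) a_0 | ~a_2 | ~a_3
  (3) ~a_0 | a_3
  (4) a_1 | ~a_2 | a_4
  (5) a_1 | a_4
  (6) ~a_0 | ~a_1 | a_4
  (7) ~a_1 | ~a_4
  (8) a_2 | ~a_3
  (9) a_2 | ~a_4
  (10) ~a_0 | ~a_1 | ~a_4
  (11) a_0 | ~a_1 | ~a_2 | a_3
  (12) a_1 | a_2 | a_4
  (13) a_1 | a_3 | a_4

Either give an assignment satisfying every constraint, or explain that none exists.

a_0=T, a_1=F, a_2=T, a_3=T, a_4=T

Set a_0 = True.
  then (~a_0 | a_3) forces a_3 = True.
  then (a_2 | ~a_3) forces a_2 = True.
Set a_1 = False.
  then (a_1 | ~a_2 | a_4) forces a_4 = True.
All clauses satisfied.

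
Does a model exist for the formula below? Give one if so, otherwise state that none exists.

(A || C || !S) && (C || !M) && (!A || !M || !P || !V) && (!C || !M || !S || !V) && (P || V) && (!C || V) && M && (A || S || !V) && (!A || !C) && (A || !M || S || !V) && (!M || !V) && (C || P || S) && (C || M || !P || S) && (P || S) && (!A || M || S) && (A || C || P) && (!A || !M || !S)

Unsatisfiable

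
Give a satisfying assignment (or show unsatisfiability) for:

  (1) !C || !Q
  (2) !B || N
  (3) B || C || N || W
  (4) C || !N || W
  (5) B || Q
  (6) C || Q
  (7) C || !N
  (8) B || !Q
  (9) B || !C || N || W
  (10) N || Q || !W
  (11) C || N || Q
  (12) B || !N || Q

B = True, Q = False, N = True, C = True, W = False

Try B = False:
  (B || Q) forces Q = True.
  clause (B || !Q) is falsified — backtrack.
So B = True.
  then (!B || N) forces N = True.
  then (C || !N) forces C = True.
  then (!C || !Q) forces Q = False.
Set W = False.
All clauses satisfied.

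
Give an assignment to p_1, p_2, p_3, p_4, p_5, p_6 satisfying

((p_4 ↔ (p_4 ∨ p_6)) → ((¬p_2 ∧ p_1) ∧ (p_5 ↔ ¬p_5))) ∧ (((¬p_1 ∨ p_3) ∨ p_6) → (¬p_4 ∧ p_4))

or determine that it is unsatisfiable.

Case p_1 = True: the formula simplifies to ((p_4 ↔ (p_4 ∨ p_6)) → (¬p_2 ∧ (p_5 ↔ ¬p_5))) ∧ ((p_3 ∨ p_6) → (¬p_4 ∧ p_4)).
  p_4 = True: simplifies to (¬p_2 ∧ (p_5 ↔ ¬p_5)) ∧ ¬((p_3 ∨ p_6)).
    p_5 = True: the conjunct p_5 ↔ ¬p_5 becomes True ↔ ¬True = False.
    p_5 = False: the conjunct p_5 ↔ ¬p_5 becomes False ↔ ¬False = False.
  p_4 = False: simplifies to (¬p_6 → (¬p_2 ∧ (p_5 ↔ ¬p_5))) ∧ ¬((p_3 ∨ p_6)).
    p_6 = True: the conjunct ¬((p_3 ∨ p_6)) becomes ¬((p_3 ∨ True)) = False.
    p_6 = False: simplifies to (¬p_2 ∧ (p_5 ↔ ¬p_5)) ∧ ¬p_3.
      p_5 = True: the conjunct p_5 ↔ ¬p_5 becomes True ↔ ¬True = False.
      p_5 = False: the conjunct p_5 ↔ ¬p_5 becomes False ↔ ¬False = False.
Case p_1 = False: the formula simplifies to ¬((p_4 ↔ (p_4 ∨ p_6))) ∧ (¬p_4 ∧ p_4).
  p_4 = True: the conjunct ¬((p_4 ↔ (p_4 ∨ p_6))) becomes ¬((True ↔ True)) = False.
  p_4 = False: the conjunct p_4 is False.
Both cases fail — unsatisfiable.

Unsatisfiable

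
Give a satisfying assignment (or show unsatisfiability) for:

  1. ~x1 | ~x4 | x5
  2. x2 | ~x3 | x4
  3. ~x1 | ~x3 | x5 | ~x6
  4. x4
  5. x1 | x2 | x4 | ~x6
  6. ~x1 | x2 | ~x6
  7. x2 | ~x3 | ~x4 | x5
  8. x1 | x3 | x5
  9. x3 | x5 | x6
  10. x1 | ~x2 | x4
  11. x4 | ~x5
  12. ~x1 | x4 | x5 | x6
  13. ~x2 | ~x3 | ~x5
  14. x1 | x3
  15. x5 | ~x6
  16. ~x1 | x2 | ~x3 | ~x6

Unit clause (x4) forces x4 = True.
Set x1 = True.
  then (~x1 | ~x4 | x5) forces x5 = True.
Set x2 = False.
  then (~x1 | x2 | ~x6) forces x6 = False.
Set x3 = True.
All clauses satisfied.

x1=T; x2=F; x3=T; x4=T; x5=T; x6=F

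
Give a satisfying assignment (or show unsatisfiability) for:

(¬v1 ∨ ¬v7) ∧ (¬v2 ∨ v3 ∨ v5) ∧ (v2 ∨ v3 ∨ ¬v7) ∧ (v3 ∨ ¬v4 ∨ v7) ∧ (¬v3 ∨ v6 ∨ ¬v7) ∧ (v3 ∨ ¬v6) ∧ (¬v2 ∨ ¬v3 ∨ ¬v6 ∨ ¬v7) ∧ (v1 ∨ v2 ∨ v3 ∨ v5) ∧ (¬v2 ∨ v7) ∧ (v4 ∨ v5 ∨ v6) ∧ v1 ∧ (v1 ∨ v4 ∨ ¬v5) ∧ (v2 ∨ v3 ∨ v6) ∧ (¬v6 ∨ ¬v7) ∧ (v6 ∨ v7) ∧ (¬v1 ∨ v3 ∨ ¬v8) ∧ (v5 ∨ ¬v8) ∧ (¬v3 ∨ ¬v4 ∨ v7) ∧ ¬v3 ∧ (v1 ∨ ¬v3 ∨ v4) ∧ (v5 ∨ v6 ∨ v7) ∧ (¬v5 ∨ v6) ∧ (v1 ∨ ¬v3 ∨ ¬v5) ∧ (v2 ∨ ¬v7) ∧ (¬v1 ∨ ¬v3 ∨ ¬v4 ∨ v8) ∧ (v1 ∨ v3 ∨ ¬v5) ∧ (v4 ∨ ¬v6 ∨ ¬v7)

The formula is unsatisfiable.

Case v3 = True:
  Clause (¬v3) is falsified — contradiction.
Case v3 = False:
  (v3 ∨ ¬v6) forces v6 = False.
  (v1) forces v1 = True.
  (¬v1 ∨ ¬v7) forces v7 = False.
  Clause (v6 ∨ v7) is falsified — contradiction.
Both cases fail, so the formula is unsatisfiable.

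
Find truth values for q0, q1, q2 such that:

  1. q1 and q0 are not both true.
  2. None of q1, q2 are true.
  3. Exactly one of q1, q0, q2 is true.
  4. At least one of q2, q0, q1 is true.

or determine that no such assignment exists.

q0: True, q1: False, q2: False

  (1) q1=F, q0=T — not both ✓
  (2) {q1, q2}: 0 true — none ✓
  (3) {q1, q0, q2}: 1 true — exactly one ✓
  (4) {q2, q0, q1}: 1 true — at least one ✓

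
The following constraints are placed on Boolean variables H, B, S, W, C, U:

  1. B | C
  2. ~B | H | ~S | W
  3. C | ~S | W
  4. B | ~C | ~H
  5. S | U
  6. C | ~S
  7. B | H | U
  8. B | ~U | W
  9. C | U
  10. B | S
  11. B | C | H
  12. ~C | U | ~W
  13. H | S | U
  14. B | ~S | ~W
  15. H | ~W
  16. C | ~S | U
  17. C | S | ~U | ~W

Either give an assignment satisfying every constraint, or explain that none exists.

H: True, B: True, S: True, W: False, C: True, U: True

Set H = True.
Set B = True.
Set S = True.
  then (C | ~S) forces C = True.
Set W = False.
Set U = True.
All clauses satisfied.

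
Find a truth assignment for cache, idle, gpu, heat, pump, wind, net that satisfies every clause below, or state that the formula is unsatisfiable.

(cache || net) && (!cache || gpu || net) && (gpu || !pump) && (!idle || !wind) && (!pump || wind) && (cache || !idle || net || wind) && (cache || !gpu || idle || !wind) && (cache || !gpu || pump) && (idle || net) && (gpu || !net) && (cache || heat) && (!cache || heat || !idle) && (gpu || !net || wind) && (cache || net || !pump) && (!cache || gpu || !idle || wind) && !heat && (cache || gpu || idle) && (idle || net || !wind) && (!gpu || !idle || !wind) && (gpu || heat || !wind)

cache=T; idle=F; gpu=T; heat=F; pump=F; wind=F; net=T

Unit clause (!heat) forces heat = False.
In (cache || heat) only cache is left, so cache = True.
In (!cache || heat || !idle) only !idle is left, so idle = False.
In (idle || net) only net is left, so net = True.
In (gpu || !net) only gpu is left, so gpu = True.
Set pump = False.
Set wind = False.
All clauses satisfied.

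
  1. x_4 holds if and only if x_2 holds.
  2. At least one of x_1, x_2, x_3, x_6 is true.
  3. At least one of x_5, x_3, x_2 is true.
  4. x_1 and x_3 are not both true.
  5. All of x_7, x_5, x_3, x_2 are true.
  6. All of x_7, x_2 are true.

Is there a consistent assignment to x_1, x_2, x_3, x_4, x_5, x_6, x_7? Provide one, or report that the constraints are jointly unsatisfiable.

x_1: False; x_2: True; x_3: True; x_4: True; x_5: True; x_6: True; x_7: True

  (1) x_4=T, x_2=T — same ✓
  (2) {x_1, x_2, x_3, x_6}: 3 true — at least one ✓
  (3) {x_5, x_3, x_2}: 3 true — at least one ✓
  (4) x_1=F, x_3=T — not both ✓
  (5) {x_7, x_5, x_3, x_2}: all 4 true ✓
  (6) {x_7, x_2}: all 2 true ✓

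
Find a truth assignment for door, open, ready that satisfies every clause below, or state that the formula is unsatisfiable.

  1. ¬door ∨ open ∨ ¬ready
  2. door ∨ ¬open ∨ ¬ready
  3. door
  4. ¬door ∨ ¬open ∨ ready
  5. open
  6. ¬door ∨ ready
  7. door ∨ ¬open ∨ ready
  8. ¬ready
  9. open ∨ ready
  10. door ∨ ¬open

Case ready = True:
  Clause (¬ready) is falsified — contradiction.
Case ready = False:
  (door) forces door = True.
  Clause (¬door ∨ ready) is falsified — contradiction.
Both cases fail, so the formula is unsatisfiable.

UNSATISFIABLE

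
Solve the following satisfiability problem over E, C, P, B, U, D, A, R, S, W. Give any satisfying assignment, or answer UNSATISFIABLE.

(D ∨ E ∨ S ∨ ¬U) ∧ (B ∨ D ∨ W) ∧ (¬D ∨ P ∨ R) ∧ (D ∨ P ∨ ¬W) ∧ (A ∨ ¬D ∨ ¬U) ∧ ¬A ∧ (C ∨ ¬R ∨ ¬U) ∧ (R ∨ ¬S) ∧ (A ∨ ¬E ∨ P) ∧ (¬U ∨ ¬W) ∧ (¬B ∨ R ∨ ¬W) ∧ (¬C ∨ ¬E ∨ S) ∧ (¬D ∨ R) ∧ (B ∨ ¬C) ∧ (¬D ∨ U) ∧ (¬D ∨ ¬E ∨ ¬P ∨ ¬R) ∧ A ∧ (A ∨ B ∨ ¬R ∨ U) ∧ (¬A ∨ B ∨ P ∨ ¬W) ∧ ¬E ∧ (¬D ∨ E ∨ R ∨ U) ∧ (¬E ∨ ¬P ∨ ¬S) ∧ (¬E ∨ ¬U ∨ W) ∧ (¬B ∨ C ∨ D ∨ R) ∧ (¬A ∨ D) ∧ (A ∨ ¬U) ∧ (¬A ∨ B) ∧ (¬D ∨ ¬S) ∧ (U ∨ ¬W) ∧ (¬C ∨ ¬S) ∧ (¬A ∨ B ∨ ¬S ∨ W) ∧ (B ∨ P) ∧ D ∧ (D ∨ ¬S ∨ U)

Case A = True:
  Clause (¬A) is falsified — contradiction.
Case A = False:
  Clause (A) is falsified — contradiction.
Both cases fail, so the formula is unsatisfiable.

No satisfying assignment exists.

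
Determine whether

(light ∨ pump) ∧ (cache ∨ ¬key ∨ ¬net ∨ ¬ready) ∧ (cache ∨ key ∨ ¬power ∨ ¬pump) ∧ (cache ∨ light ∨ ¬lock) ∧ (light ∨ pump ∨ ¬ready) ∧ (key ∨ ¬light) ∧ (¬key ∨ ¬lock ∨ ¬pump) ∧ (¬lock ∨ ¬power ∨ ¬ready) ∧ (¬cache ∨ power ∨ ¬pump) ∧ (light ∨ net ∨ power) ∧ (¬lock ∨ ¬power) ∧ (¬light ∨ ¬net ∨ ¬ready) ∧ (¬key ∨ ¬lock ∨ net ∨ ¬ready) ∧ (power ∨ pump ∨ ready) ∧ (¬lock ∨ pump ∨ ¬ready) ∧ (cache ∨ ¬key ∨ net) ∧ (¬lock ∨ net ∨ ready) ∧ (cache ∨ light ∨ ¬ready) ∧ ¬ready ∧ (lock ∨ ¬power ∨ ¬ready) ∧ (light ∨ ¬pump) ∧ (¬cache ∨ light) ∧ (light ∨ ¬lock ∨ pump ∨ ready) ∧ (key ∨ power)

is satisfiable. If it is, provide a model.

key: True; cache: False; pump: True; light: True; ready: False; net: True; lock: False; power: True

Unit clause (¬ready) forces ready = False.
Try key = False:
  (key ∨ ¬light) forces light = False.
  (light ∨ pump) forces pump = True.
  clause (light ∨ ¬pump) is falsified — backtrack.
So key = True.
Set cache = False.
  then (cache ∨ ¬key ∨ net) forces net = True.
Set pump = True.
  then (¬key ∨ ¬lock ∨ ¬pump) forces lock = False.
  then (light ∨ ¬pump) forces light = True.
Set power = True.
All clauses satisfied.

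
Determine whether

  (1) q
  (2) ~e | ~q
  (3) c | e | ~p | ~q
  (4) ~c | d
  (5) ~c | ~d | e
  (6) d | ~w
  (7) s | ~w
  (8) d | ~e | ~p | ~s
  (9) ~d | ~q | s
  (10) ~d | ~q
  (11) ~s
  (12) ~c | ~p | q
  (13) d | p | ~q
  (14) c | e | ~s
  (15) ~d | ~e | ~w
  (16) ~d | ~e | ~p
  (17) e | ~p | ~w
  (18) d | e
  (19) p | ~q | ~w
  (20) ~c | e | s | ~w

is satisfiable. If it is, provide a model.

Case q = True:
  (~e | ~q) forces e = False.
  (~d | ~q) forces d = False.
  Clause (d | e) is falsified — contradiction.
Case q = False:
  Clause (q) is falsified — contradiction.
Both cases fail, so the formula is unsatisfiable.

UNSATISFIABLE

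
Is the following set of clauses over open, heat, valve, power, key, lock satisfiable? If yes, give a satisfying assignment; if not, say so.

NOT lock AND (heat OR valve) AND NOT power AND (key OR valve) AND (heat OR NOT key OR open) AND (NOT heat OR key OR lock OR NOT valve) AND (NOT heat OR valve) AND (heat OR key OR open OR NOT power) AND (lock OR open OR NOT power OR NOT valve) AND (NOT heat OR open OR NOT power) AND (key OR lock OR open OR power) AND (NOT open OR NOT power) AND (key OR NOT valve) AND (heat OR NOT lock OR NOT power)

open: True, heat: True, valve: True, power: False, key: True, lock: False

Unit clause (NOT lock) forces lock = False.
Unit clause (NOT power) forces power = False.
Set open = True.
Set heat = True.
  then (NOT heat OR valve) forces valve = True.
  then (key OR NOT valve) forces key = True.
All clauses satisfied.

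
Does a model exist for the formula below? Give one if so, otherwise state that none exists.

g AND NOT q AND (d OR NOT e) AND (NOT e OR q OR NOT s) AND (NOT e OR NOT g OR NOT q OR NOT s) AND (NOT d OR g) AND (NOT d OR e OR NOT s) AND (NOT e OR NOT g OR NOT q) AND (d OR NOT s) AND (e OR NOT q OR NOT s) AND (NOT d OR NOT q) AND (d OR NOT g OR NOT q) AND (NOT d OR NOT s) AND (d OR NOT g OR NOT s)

Unit clause (g) forces g = True.
Unit clause (NOT q) forces q = False.
Set e = True.
  then (d OR NOT e) forces d = True.
  then (NOT e OR q OR NOT s) forces s = False.
All clauses satisfied.

q=F; e=T; d=T; s=F; g=T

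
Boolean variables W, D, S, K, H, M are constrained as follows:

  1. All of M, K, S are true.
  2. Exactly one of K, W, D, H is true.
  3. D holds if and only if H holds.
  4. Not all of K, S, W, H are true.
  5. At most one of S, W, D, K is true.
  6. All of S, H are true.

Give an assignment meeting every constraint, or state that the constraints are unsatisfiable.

Case S = True:
  (1) forces M = True.
  (1) forces K = True.
  Constraint (5) is violated (S=T, K=T) — contradiction.
Case S = False:
  Constraint (1) is violated (S=F) — contradiction.
Both cases fail — unsatisfiable.

Unsatisfiable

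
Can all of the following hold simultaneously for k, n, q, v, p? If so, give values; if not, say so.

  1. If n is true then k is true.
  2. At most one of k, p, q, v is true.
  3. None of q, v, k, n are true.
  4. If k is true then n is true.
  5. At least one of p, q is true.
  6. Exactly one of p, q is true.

k = False; n = False; q = False; v = False; p = True

  (1) n=F ⇒ k: vacuous ✓
  (2) {k, p, q, v}: 1 true — at most one ✓
  (3) {q, v, k, n}: 0 true — none ✓
  (4) k=F ⇒ n: vacuous ✓
  (5) {p, q}: 1 true — at least one ✓
  (6) {p, q}: 1 true — exactly one ✓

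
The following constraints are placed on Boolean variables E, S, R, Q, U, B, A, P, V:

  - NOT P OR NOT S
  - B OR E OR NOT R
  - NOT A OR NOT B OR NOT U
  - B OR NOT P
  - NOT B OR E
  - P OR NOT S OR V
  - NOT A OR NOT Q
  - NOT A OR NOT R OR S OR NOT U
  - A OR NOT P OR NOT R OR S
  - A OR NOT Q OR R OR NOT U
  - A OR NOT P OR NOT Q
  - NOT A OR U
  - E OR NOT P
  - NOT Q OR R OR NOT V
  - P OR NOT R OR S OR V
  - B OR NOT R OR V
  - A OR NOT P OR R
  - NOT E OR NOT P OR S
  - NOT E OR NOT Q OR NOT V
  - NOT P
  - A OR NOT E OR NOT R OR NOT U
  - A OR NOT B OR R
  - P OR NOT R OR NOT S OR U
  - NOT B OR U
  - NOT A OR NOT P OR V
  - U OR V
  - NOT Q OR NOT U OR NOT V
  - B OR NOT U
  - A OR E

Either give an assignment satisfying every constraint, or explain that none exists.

E: True; S: False; R: False; Q: False; U: False; B: False; A: False; P: False; V: True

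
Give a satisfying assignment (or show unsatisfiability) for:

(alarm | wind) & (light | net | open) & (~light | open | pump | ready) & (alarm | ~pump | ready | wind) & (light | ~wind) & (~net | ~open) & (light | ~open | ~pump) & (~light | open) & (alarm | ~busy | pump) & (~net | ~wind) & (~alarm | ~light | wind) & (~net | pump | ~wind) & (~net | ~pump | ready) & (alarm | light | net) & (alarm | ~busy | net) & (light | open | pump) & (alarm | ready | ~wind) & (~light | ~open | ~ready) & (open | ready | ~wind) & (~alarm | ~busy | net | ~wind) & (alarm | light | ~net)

Set busy = False.
Set alarm = True.
Set open = False.
  then (~light | open) forces light = False.
  then (light | open | pump) forces pump = True.
  then (light | net | open) forces net = True.
  then (light | ~wind) forces wind = False.
  then (~net | ~pump | ready) forces ready = True.
All clauses satisfied.

busy = False, alarm = True, open = False, net = True, ready = True, light = False, wind = False, pump = True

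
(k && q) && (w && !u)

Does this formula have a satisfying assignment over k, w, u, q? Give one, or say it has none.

k: True, w: True, u: False, q: True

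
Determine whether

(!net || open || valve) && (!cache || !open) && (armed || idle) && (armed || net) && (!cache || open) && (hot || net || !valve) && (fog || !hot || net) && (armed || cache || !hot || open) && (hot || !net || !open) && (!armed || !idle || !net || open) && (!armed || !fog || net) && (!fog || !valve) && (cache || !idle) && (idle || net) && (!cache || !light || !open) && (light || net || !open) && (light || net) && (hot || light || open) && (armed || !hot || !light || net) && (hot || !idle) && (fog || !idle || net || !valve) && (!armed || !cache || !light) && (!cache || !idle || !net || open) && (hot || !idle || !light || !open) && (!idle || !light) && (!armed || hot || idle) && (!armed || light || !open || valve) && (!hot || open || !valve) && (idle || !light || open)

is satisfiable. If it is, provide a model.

Set net = True.
Set fog = False.
Try idle = True:
  (cache || !idle) forces cache = True.
  (!cache || !open) forces open = False.
  clause (!cache || open) is falsified — backtrack.
So idle = False.
  then (armed || idle) forces armed = True.
  then (!armed || hot || idle) forces hot = True.
Set light = True.
  then (!armed || !cache || !light) forces cache = False.
  then (idle || !light || open) forces open = True.
Set valve = True.
All clauses satisfied.

net = True, fog = False, idle = False, light = True, armed = True, open = True, hot = True, valve = True, cache = False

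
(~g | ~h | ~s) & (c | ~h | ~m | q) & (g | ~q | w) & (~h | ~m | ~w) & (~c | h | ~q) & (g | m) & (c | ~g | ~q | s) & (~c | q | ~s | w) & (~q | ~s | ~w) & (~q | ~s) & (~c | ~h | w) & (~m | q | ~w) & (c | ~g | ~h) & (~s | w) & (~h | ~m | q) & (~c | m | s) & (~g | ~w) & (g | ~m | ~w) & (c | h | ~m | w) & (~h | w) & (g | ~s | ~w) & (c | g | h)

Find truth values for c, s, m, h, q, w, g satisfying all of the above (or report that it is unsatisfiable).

c = True, s = False, m = True, h = False, q = False, w = False, g = False

Set c = True.
Try s = True:
  (~q | ~s) forces q = False.
  (~c | q | ~s | w) forces w = True.
  (~m | q | ~w) forces m = False.
  (g | m) forces g = True.
  clause (~g | ~w) is falsified — backtrack.
So s = False.
  then (~c | m | s) forces m = True.
Set h = False.
  then (~c | h | ~q) forces q = False.
  then (~m | q | ~w) forces w = False.
Set g = False.
All clauses satisfied.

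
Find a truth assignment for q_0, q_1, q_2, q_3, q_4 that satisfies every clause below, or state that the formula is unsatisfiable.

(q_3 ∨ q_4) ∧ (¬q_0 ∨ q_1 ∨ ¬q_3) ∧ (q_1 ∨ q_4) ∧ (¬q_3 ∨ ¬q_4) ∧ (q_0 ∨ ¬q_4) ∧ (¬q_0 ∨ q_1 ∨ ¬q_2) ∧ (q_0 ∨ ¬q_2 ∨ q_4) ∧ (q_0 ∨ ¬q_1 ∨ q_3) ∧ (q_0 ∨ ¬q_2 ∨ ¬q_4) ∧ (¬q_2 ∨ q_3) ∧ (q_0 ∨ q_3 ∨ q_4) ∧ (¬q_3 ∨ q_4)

Try q_0 = False:
  (q_0 ∨ ¬q_4) forces q_4 = False.
  (q_3 ∨ q_4) forces q_3 = True.
  clause (¬q_3 ∨ q_4) is falsified — backtrack.
So q_0 = True.
Set q_1 = True.
Set q_2 = False.
Set q_3 = False.
  then (q_3 ∨ q_4) forces q_4 = True.
All clauses satisfied.

q_0 = True, q_1 = True, q_2 = False, q_3 = False, q_4 = True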